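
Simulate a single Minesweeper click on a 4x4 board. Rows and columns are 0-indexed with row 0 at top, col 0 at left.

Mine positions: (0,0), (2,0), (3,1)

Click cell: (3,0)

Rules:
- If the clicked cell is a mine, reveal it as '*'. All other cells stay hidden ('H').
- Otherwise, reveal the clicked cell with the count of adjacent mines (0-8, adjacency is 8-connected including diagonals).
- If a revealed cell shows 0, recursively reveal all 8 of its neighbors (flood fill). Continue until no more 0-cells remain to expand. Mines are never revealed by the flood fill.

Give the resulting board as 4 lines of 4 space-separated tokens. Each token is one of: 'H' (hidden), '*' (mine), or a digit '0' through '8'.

H H H H
H H H H
H H H H
2 H H H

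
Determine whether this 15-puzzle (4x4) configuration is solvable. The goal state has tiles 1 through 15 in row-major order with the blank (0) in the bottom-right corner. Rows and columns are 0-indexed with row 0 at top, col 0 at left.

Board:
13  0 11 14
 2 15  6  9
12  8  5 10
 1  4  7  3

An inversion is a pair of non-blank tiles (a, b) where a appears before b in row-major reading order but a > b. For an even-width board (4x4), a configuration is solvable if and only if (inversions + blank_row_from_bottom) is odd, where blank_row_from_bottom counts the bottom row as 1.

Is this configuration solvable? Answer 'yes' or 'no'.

Answer: yes

Derivation:
Inversions: 75
Blank is in row 0 (0-indexed from top), which is row 4 counting from the bottom (bottom = 1).
75 + 4 = 79, which is odd, so the puzzle is solvable.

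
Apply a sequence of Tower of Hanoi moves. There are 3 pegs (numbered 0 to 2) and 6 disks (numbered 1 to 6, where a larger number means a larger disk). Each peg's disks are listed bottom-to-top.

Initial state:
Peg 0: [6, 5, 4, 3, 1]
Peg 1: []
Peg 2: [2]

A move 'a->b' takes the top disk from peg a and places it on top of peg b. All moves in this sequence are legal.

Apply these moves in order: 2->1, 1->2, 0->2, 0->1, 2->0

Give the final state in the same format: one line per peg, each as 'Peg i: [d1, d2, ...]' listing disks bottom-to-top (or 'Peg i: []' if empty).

After move 1 (2->1):
Peg 0: [6, 5, 4, 3, 1]
Peg 1: [2]
Peg 2: []

After move 2 (1->2):
Peg 0: [6, 5, 4, 3, 1]
Peg 1: []
Peg 2: [2]

After move 3 (0->2):
Peg 0: [6, 5, 4, 3]
Peg 1: []
Peg 2: [2, 1]

After move 4 (0->1):
Peg 0: [6, 5, 4]
Peg 1: [3]
Peg 2: [2, 1]

After move 5 (2->0):
Peg 0: [6, 5, 4, 1]
Peg 1: [3]
Peg 2: [2]

Answer: Peg 0: [6, 5, 4, 1]
Peg 1: [3]
Peg 2: [2]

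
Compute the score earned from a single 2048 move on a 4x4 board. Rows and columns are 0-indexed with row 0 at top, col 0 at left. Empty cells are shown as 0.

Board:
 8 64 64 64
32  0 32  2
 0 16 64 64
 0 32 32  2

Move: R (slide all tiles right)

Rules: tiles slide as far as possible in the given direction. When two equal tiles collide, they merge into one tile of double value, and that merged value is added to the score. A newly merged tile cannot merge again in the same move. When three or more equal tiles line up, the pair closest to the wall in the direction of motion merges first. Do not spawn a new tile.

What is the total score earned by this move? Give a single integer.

Answer: 384

Derivation:
Slide right:
row 0: [8, 64, 64, 64] -> [0, 8, 64, 128]  score +128 (running 128)
row 1: [32, 0, 32, 2] -> [0, 0, 64, 2]  score +64 (running 192)
row 2: [0, 16, 64, 64] -> [0, 0, 16, 128]  score +128 (running 320)
row 3: [0, 32, 32, 2] -> [0, 0, 64, 2]  score +64 (running 384)
Board after move:
  0   8  64 128
  0   0  64   2
  0   0  16 128
  0   0  64   2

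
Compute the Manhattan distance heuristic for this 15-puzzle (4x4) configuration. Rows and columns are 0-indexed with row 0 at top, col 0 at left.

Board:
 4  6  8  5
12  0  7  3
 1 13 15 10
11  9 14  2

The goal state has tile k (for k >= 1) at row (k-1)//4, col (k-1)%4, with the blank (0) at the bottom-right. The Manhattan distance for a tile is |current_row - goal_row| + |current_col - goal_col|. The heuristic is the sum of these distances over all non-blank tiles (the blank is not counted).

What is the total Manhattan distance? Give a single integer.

Answer: 34

Derivation:
Tile 4: (0,0)->(0,3) = 3
Tile 6: (0,1)->(1,1) = 1
Tile 8: (0,2)->(1,3) = 2
Tile 5: (0,3)->(1,0) = 4
Tile 12: (1,0)->(2,3) = 4
Tile 7: (1,2)->(1,2) = 0
Tile 3: (1,3)->(0,2) = 2
Tile 1: (2,0)->(0,0) = 2
Tile 13: (2,1)->(3,0) = 2
Tile 15: (2,2)->(3,2) = 1
Tile 10: (2,3)->(2,1) = 2
Tile 11: (3,0)->(2,2) = 3
Tile 9: (3,1)->(2,0) = 2
Tile 14: (3,2)->(3,1) = 1
Tile 2: (3,3)->(0,1) = 5
Sum: 3 + 1 + 2 + 4 + 4 + 0 + 2 + 2 + 2 + 1 + 2 + 3 + 2 + 1 + 5 = 34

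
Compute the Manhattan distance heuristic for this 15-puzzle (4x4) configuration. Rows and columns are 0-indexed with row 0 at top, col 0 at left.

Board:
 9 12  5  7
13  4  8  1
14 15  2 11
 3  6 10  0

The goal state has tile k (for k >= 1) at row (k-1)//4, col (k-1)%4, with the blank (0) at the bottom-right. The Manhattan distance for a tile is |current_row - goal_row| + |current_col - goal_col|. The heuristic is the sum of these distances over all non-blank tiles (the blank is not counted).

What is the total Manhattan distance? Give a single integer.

Answer: 38

Derivation:
Tile 9: (0,0)->(2,0) = 2
Tile 12: (0,1)->(2,3) = 4
Tile 5: (0,2)->(1,0) = 3
Tile 7: (0,3)->(1,2) = 2
Tile 13: (1,0)->(3,0) = 2
Tile 4: (1,1)->(0,3) = 3
Tile 8: (1,2)->(1,3) = 1
Tile 1: (1,3)->(0,0) = 4
Tile 14: (2,0)->(3,1) = 2
Tile 15: (2,1)->(3,2) = 2
Tile 2: (2,2)->(0,1) = 3
Tile 11: (2,3)->(2,2) = 1
Tile 3: (3,0)->(0,2) = 5
Tile 6: (3,1)->(1,1) = 2
Tile 10: (3,2)->(2,1) = 2
Sum: 2 + 4 + 3 + 2 + 2 + 3 + 1 + 4 + 2 + 2 + 3 + 1 + 5 + 2 + 2 = 38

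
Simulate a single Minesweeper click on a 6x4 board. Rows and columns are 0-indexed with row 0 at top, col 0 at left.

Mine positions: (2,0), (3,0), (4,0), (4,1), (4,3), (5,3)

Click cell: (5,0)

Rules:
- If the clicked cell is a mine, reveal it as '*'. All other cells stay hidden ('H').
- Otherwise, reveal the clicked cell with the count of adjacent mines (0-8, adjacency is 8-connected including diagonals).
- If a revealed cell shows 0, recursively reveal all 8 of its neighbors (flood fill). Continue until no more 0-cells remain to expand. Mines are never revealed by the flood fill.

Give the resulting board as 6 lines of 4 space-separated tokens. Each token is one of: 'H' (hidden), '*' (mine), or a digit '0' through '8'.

H H H H
H H H H
H H H H
H H H H
H H H H
2 H H H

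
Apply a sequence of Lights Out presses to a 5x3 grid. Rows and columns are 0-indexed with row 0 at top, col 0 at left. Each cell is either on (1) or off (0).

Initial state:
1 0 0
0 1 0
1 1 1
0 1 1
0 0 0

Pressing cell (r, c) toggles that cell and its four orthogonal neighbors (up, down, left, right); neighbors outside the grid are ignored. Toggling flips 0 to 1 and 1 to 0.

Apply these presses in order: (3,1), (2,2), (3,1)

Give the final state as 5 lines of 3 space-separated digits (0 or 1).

Answer: 1 0 0
0 1 1
1 0 0
0 1 0
0 0 0

Derivation:
After press 1 at (3,1):
1 0 0
0 1 0
1 0 1
1 0 0
0 1 0

After press 2 at (2,2):
1 0 0
0 1 1
1 1 0
1 0 1
0 1 0

After press 3 at (3,1):
1 0 0
0 1 1
1 0 0
0 1 0
0 0 0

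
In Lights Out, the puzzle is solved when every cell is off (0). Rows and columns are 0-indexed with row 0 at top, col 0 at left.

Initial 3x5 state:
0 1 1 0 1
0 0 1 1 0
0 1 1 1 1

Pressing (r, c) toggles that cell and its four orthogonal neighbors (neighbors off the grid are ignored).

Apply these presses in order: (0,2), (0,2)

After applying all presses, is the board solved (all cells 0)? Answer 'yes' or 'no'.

After press 1 at (0,2):
0 0 0 1 1
0 0 0 1 0
0 1 1 1 1

After press 2 at (0,2):
0 1 1 0 1
0 0 1 1 0
0 1 1 1 1

Lights still on: 9

Answer: no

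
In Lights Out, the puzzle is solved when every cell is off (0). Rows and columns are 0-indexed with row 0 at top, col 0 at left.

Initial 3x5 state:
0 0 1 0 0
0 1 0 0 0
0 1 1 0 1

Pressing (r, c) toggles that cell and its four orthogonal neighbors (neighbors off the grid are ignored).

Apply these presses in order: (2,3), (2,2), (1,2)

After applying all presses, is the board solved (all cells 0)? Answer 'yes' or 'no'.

Answer: yes

Derivation:
After press 1 at (2,3):
0 0 1 0 0
0 1 0 1 0
0 1 0 1 0

After press 2 at (2,2):
0 0 1 0 0
0 1 1 1 0
0 0 1 0 0

After press 3 at (1,2):
0 0 0 0 0
0 0 0 0 0
0 0 0 0 0

Lights still on: 0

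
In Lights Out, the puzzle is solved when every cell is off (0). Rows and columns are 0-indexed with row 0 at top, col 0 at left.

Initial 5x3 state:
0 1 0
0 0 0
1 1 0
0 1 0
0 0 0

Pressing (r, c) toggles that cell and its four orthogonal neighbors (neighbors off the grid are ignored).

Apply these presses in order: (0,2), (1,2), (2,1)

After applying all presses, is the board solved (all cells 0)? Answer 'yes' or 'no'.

After press 1 at (0,2):
0 0 1
0 0 1
1 1 0
0 1 0
0 0 0

After press 2 at (1,2):
0 0 0
0 1 0
1 1 1
0 1 0
0 0 0

After press 3 at (2,1):
0 0 0
0 0 0
0 0 0
0 0 0
0 0 0

Lights still on: 0

Answer: yes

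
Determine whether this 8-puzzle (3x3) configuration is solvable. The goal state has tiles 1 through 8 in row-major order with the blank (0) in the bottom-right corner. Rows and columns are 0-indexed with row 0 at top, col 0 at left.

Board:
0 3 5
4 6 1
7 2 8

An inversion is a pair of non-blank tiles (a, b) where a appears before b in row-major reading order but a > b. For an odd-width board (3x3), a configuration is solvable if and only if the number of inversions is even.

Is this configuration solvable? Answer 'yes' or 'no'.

Answer: yes

Derivation:
Inversions (pairs i<j in row-major order where tile[i] > tile[j] > 0): 10
10 is even, so the puzzle is solvable.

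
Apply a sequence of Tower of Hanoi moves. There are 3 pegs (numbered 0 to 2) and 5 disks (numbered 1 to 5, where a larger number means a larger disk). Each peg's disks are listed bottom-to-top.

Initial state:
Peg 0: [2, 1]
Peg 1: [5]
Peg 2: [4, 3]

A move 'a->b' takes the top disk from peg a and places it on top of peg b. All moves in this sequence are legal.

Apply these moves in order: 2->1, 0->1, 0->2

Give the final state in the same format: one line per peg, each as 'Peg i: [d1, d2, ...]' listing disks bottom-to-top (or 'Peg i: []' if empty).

Answer: Peg 0: []
Peg 1: [5, 3, 1]
Peg 2: [4, 2]

Derivation:
After move 1 (2->1):
Peg 0: [2, 1]
Peg 1: [5, 3]
Peg 2: [4]

After move 2 (0->1):
Peg 0: [2]
Peg 1: [5, 3, 1]
Peg 2: [4]

After move 3 (0->2):
Peg 0: []
Peg 1: [5, 3, 1]
Peg 2: [4, 2]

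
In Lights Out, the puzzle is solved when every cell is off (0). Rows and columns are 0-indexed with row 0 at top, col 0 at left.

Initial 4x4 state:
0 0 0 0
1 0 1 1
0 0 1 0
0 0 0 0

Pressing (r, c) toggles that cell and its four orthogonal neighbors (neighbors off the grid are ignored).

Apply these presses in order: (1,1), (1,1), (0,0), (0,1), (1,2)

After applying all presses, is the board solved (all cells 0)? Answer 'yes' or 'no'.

Answer: yes

Derivation:
After press 1 at (1,1):
0 1 0 0
0 1 0 1
0 1 1 0
0 0 0 0

After press 2 at (1,1):
0 0 0 0
1 0 1 1
0 0 1 0
0 0 0 0

After press 3 at (0,0):
1 1 0 0
0 0 1 1
0 0 1 0
0 0 0 0

After press 4 at (0,1):
0 0 1 0
0 1 1 1
0 0 1 0
0 0 0 0

After press 5 at (1,2):
0 0 0 0
0 0 0 0
0 0 0 0
0 0 0 0

Lights still on: 0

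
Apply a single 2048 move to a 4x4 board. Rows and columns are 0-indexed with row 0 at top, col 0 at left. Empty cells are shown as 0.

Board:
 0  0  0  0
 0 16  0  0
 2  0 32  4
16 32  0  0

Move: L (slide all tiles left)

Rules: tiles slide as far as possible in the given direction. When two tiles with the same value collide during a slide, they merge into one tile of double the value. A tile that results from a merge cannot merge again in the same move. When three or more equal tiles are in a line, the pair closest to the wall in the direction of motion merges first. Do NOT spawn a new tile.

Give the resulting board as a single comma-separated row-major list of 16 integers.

Answer: 0, 0, 0, 0, 16, 0, 0, 0, 2, 32, 4, 0, 16, 32, 0, 0

Derivation:
Slide left:
row 0: [0, 0, 0, 0] -> [0, 0, 0, 0]
row 1: [0, 16, 0, 0] -> [16, 0, 0, 0]
row 2: [2, 0, 32, 4] -> [2, 32, 4, 0]
row 3: [16, 32, 0, 0] -> [16, 32, 0, 0]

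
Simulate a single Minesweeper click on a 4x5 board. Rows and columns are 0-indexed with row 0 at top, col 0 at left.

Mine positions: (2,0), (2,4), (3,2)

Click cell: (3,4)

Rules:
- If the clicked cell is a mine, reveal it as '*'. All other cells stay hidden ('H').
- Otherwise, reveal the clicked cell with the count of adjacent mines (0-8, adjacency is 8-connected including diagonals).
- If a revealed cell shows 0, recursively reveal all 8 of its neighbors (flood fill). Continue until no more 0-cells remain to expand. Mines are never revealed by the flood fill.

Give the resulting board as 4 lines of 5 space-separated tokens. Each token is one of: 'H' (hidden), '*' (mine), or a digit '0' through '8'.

H H H H H
H H H H H
H H H H H
H H H H 1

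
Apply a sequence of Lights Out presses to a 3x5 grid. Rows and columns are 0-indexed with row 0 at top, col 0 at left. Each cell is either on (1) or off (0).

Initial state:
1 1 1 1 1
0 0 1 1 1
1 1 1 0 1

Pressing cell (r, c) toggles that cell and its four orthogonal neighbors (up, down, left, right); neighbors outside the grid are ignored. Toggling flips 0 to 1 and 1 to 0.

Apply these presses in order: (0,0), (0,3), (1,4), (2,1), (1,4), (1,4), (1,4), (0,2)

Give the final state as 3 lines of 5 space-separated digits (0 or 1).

After press 1 at (0,0):
0 0 1 1 1
1 0 1 1 1
1 1 1 0 1

After press 2 at (0,3):
0 0 0 0 0
1 0 1 0 1
1 1 1 0 1

After press 3 at (1,4):
0 0 0 0 1
1 0 1 1 0
1 1 1 0 0

After press 4 at (2,1):
0 0 0 0 1
1 1 1 1 0
0 0 0 0 0

After press 5 at (1,4):
0 0 0 0 0
1 1 1 0 1
0 0 0 0 1

After press 6 at (1,4):
0 0 0 0 1
1 1 1 1 0
0 0 0 0 0

After press 7 at (1,4):
0 0 0 0 0
1 1 1 0 1
0 0 0 0 1

After press 8 at (0,2):
0 1 1 1 0
1 1 0 0 1
0 0 0 0 1

Answer: 0 1 1 1 0
1 1 0 0 1
0 0 0 0 1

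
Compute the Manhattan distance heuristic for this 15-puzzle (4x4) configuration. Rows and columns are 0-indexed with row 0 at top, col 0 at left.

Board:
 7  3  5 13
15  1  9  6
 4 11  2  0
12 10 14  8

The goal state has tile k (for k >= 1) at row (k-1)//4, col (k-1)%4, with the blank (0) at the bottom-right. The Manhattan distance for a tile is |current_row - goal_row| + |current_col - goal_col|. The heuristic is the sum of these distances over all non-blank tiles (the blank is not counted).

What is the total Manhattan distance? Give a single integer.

Answer: 41

Derivation:
Tile 7: at (0,0), goal (1,2), distance |0-1|+|0-2| = 3
Tile 3: at (0,1), goal (0,2), distance |0-0|+|1-2| = 1
Tile 5: at (0,2), goal (1,0), distance |0-1|+|2-0| = 3
Tile 13: at (0,3), goal (3,0), distance |0-3|+|3-0| = 6
Tile 15: at (1,0), goal (3,2), distance |1-3|+|0-2| = 4
Tile 1: at (1,1), goal (0,0), distance |1-0|+|1-0| = 2
Tile 9: at (1,2), goal (2,0), distance |1-2|+|2-0| = 3
Tile 6: at (1,3), goal (1,1), distance |1-1|+|3-1| = 2
Tile 4: at (2,0), goal (0,3), distance |2-0|+|0-3| = 5
Tile 11: at (2,1), goal (2,2), distance |2-2|+|1-2| = 1
Tile 2: at (2,2), goal (0,1), distance |2-0|+|2-1| = 3
Tile 12: at (3,0), goal (2,3), distance |3-2|+|0-3| = 4
Tile 10: at (3,1), goal (2,1), distance |3-2|+|1-1| = 1
Tile 14: at (3,2), goal (3,1), distance |3-3|+|2-1| = 1
Tile 8: at (3,3), goal (1,3), distance |3-1|+|3-3| = 2
Sum: 3 + 1 + 3 + 6 + 4 + 2 + 3 + 2 + 5 + 1 + 3 + 4 + 1 + 1 + 2 = 41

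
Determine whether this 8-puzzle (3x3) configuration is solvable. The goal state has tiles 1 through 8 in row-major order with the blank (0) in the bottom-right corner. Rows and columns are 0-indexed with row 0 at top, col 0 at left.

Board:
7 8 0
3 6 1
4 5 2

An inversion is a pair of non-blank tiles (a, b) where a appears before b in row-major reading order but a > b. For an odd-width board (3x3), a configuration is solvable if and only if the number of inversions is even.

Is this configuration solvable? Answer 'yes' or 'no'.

Inversions (pairs i<j in row-major order where tile[i] > tile[j] > 0): 20
20 is even, so the puzzle is solvable.

Answer: yes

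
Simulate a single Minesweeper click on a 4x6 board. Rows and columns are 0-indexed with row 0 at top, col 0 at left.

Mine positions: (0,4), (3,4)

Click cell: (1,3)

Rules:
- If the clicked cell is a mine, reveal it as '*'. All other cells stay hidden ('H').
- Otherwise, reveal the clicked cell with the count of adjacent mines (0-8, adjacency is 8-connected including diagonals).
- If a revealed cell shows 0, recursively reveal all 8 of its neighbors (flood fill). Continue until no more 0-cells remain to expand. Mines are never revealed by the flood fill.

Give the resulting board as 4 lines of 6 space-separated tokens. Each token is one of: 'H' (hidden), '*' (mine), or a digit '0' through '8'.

H H H H H H
H H H 1 H H
H H H H H H
H H H H H H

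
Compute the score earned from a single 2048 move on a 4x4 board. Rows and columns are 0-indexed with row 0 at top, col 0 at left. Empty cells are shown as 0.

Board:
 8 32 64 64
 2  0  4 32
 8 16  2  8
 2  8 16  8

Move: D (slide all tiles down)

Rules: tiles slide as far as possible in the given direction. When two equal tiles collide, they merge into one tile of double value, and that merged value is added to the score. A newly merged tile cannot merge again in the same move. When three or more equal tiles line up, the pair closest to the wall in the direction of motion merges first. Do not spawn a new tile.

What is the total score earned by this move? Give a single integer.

Slide down:
col 0: [8, 2, 8, 2] -> [8, 2, 8, 2]  score +0 (running 0)
col 1: [32, 0, 16, 8] -> [0, 32, 16, 8]  score +0 (running 0)
col 2: [64, 4, 2, 16] -> [64, 4, 2, 16]  score +0 (running 0)
col 3: [64, 32, 8, 8] -> [0, 64, 32, 16]  score +16 (running 16)
Board after move:
 8  0 64  0
 2 32  4 64
 8 16  2 32
 2  8 16 16

Answer: 16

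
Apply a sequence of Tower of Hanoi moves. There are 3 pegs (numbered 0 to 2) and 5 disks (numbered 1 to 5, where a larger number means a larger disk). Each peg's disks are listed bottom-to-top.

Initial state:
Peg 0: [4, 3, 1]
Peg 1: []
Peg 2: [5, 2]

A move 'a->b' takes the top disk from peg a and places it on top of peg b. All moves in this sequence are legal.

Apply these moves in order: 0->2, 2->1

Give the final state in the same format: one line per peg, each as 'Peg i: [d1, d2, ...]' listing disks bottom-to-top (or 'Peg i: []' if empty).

After move 1 (0->2):
Peg 0: [4, 3]
Peg 1: []
Peg 2: [5, 2, 1]

After move 2 (2->1):
Peg 0: [4, 3]
Peg 1: [1]
Peg 2: [5, 2]

Answer: Peg 0: [4, 3]
Peg 1: [1]
Peg 2: [5, 2]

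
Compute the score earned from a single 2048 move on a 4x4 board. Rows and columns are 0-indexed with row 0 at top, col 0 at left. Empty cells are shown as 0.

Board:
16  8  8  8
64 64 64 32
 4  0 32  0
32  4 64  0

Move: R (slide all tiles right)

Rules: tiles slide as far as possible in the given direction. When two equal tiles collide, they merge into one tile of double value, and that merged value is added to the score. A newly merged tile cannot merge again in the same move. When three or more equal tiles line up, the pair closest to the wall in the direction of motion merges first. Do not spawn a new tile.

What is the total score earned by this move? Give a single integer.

Answer: 144

Derivation:
Slide right:
row 0: [16, 8, 8, 8] -> [0, 16, 8, 16]  score +16 (running 16)
row 1: [64, 64, 64, 32] -> [0, 64, 128, 32]  score +128 (running 144)
row 2: [4, 0, 32, 0] -> [0, 0, 4, 32]  score +0 (running 144)
row 3: [32, 4, 64, 0] -> [0, 32, 4, 64]  score +0 (running 144)
Board after move:
  0  16   8  16
  0  64 128  32
  0   0   4  32
  0  32   4  64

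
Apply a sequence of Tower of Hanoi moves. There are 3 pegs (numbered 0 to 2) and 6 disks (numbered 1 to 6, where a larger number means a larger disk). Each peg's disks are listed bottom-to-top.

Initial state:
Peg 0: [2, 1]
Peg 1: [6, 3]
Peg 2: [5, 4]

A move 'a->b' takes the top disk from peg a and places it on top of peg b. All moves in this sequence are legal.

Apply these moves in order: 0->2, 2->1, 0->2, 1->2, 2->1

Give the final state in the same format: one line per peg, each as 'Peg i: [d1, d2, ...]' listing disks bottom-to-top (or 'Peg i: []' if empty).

After move 1 (0->2):
Peg 0: [2]
Peg 1: [6, 3]
Peg 2: [5, 4, 1]

After move 2 (2->1):
Peg 0: [2]
Peg 1: [6, 3, 1]
Peg 2: [5, 4]

After move 3 (0->2):
Peg 0: []
Peg 1: [6, 3, 1]
Peg 2: [5, 4, 2]

After move 4 (1->2):
Peg 0: []
Peg 1: [6, 3]
Peg 2: [5, 4, 2, 1]

After move 5 (2->1):
Peg 0: []
Peg 1: [6, 3, 1]
Peg 2: [5, 4, 2]

Answer: Peg 0: []
Peg 1: [6, 3, 1]
Peg 2: [5, 4, 2]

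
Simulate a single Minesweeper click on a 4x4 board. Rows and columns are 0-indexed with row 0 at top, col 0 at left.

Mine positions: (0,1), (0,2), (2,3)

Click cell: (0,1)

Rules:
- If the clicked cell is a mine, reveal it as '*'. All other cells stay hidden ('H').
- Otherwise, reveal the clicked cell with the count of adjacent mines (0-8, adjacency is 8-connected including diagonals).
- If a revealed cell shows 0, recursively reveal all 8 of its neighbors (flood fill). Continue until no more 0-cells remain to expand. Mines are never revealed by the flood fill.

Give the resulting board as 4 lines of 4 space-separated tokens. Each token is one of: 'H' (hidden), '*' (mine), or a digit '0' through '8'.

H * H H
H H H H
H H H H
H H H H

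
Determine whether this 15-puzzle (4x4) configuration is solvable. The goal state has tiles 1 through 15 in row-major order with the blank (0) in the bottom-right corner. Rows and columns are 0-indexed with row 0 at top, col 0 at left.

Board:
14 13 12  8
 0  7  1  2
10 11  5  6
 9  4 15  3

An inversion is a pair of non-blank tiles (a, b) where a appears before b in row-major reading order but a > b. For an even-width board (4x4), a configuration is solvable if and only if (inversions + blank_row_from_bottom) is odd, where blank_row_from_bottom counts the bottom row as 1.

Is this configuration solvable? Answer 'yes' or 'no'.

Answer: no

Derivation:
Inversions: 67
Blank is in row 1 (0-indexed from top), which is row 3 counting from the bottom (bottom = 1).
67 + 3 = 70, which is even, so the puzzle is not solvable.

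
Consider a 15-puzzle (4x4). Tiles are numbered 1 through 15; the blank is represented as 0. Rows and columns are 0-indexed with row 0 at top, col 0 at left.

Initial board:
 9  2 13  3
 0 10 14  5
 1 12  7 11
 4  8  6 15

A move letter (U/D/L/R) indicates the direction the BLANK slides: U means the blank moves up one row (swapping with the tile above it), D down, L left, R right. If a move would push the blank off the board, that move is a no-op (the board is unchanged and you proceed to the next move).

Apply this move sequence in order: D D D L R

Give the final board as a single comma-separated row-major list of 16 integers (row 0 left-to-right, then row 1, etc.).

After move 1 (D):
 9  2 13  3
 1 10 14  5
 0 12  7 11
 4  8  6 15

After move 2 (D):
 9  2 13  3
 1 10 14  5
 4 12  7 11
 0  8  6 15

After move 3 (D):
 9  2 13  3
 1 10 14  5
 4 12  7 11
 0  8  6 15

After move 4 (L):
 9  2 13  3
 1 10 14  5
 4 12  7 11
 0  8  6 15

After move 5 (R):
 9  2 13  3
 1 10 14  5
 4 12  7 11
 8  0  6 15

Answer: 9, 2, 13, 3, 1, 10, 14, 5, 4, 12, 7, 11, 8, 0, 6, 15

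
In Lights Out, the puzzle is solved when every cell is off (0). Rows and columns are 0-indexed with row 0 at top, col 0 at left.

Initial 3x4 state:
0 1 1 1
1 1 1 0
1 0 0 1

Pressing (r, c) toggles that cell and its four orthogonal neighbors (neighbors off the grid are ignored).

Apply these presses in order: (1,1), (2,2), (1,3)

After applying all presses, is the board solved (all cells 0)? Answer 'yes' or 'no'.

Answer: no

Derivation:
After press 1 at (1,1):
0 0 1 1
0 0 0 0
1 1 0 1

After press 2 at (2,2):
0 0 1 1
0 0 1 0
1 0 1 0

After press 3 at (1,3):
0 0 1 0
0 0 0 1
1 0 1 1

Lights still on: 5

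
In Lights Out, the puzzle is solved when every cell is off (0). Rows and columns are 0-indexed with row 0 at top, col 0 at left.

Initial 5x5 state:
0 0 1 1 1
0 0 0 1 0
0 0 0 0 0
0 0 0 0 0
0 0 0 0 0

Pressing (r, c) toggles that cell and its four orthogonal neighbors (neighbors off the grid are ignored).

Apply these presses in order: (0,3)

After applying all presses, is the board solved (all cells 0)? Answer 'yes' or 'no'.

Answer: yes

Derivation:
After press 1 at (0,3):
0 0 0 0 0
0 0 0 0 0
0 0 0 0 0
0 0 0 0 0
0 0 0 0 0

Lights still on: 0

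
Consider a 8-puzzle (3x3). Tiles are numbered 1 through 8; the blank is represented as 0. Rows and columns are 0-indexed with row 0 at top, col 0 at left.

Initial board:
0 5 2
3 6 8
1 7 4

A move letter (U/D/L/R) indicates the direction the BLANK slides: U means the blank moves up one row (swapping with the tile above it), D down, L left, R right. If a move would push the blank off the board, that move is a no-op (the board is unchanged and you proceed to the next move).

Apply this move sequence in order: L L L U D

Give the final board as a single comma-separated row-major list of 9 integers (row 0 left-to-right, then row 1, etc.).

Answer: 3, 5, 2, 0, 6, 8, 1, 7, 4

Derivation:
After move 1 (L):
0 5 2
3 6 8
1 7 4

After move 2 (L):
0 5 2
3 6 8
1 7 4

After move 3 (L):
0 5 2
3 6 8
1 7 4

After move 4 (U):
0 5 2
3 6 8
1 7 4

After move 5 (D):
3 5 2
0 6 8
1 7 4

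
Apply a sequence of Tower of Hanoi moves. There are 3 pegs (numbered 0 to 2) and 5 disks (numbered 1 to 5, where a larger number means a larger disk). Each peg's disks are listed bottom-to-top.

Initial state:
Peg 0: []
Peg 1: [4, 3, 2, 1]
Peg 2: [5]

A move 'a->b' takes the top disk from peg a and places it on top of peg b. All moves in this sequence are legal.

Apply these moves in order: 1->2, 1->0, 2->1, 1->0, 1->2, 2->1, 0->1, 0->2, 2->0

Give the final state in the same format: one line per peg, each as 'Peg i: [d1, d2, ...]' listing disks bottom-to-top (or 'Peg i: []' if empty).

Answer: Peg 0: [2]
Peg 1: [4, 3, 1]
Peg 2: [5]

Derivation:
After move 1 (1->2):
Peg 0: []
Peg 1: [4, 3, 2]
Peg 2: [5, 1]

After move 2 (1->0):
Peg 0: [2]
Peg 1: [4, 3]
Peg 2: [5, 1]

After move 3 (2->1):
Peg 0: [2]
Peg 1: [4, 3, 1]
Peg 2: [5]

After move 4 (1->0):
Peg 0: [2, 1]
Peg 1: [4, 3]
Peg 2: [5]

After move 5 (1->2):
Peg 0: [2, 1]
Peg 1: [4]
Peg 2: [5, 3]

After move 6 (2->1):
Peg 0: [2, 1]
Peg 1: [4, 3]
Peg 2: [5]

After move 7 (0->1):
Peg 0: [2]
Peg 1: [4, 3, 1]
Peg 2: [5]

After move 8 (0->2):
Peg 0: []
Peg 1: [4, 3, 1]
Peg 2: [5, 2]

After move 9 (2->0):
Peg 0: [2]
Peg 1: [4, 3, 1]
Peg 2: [5]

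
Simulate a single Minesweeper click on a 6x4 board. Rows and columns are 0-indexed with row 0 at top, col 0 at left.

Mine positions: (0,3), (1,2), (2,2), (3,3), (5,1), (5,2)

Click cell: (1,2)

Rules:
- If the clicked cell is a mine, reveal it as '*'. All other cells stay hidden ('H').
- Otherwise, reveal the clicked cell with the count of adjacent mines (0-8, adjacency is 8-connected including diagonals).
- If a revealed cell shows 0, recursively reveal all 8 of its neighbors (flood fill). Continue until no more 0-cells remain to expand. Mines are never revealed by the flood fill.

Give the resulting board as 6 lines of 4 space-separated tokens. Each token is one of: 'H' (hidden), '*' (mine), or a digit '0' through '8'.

H H H H
H H * H
H H H H
H H H H
H H H H
H H H H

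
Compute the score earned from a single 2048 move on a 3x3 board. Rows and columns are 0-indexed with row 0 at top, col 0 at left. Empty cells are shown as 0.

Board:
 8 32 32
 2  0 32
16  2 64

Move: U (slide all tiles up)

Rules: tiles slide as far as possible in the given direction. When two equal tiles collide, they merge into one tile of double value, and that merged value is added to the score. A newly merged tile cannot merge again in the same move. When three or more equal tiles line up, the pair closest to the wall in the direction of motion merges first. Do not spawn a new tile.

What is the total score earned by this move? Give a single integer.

Answer: 64

Derivation:
Slide up:
col 0: [8, 2, 16] -> [8, 2, 16]  score +0 (running 0)
col 1: [32, 0, 2] -> [32, 2, 0]  score +0 (running 0)
col 2: [32, 32, 64] -> [64, 64, 0]  score +64 (running 64)
Board after move:
 8 32 64
 2  2 64
16  0  0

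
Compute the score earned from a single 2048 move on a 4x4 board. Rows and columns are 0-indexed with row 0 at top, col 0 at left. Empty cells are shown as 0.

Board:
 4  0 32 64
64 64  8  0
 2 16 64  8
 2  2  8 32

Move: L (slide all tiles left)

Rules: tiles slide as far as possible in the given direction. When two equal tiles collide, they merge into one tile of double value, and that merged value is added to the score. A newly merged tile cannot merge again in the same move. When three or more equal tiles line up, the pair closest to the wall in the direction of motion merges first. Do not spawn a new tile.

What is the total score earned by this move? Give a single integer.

Answer: 132

Derivation:
Slide left:
row 0: [4, 0, 32, 64] -> [4, 32, 64, 0]  score +0 (running 0)
row 1: [64, 64, 8, 0] -> [128, 8, 0, 0]  score +128 (running 128)
row 2: [2, 16, 64, 8] -> [2, 16, 64, 8]  score +0 (running 128)
row 3: [2, 2, 8, 32] -> [4, 8, 32, 0]  score +4 (running 132)
Board after move:
  4  32  64   0
128   8   0   0
  2  16  64   8
  4   8  32   0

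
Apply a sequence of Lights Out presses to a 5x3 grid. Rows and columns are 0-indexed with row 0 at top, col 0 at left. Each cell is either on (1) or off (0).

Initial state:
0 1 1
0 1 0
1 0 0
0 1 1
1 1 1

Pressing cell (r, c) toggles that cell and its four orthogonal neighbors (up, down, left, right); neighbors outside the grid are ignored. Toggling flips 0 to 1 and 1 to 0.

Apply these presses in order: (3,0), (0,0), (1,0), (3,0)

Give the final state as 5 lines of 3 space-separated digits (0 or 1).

After press 1 at (3,0):
0 1 1
0 1 0
0 0 0
1 0 1
0 1 1

After press 2 at (0,0):
1 0 1
1 1 0
0 0 0
1 0 1
0 1 1

After press 3 at (1,0):
0 0 1
0 0 0
1 0 0
1 0 1
0 1 1

After press 4 at (3,0):
0 0 1
0 0 0
0 0 0
0 1 1
1 1 1

Answer: 0 0 1
0 0 0
0 0 0
0 1 1
1 1 1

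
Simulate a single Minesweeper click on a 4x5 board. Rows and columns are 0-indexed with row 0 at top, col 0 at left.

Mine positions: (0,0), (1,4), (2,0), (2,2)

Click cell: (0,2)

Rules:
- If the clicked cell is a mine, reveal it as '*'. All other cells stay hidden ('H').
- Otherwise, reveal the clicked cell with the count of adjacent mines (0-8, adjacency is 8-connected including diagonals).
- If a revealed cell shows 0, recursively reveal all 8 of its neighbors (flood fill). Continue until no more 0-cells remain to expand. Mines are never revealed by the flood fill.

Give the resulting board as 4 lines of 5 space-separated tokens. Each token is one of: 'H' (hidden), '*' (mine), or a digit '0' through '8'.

H 1 0 1 H
H 3 1 2 H
H H H H H
H H H H H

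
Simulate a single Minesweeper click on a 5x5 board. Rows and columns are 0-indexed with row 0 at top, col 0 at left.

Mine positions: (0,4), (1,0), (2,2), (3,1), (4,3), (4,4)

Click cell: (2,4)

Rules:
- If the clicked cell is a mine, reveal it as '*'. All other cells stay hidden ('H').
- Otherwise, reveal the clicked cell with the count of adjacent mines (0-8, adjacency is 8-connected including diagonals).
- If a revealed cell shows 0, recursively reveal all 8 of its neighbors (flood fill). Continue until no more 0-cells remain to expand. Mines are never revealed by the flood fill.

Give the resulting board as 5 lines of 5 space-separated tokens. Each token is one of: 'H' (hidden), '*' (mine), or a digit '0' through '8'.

H H H H H
H H H 2 1
H H H 1 0
H H H 3 2
H H H H H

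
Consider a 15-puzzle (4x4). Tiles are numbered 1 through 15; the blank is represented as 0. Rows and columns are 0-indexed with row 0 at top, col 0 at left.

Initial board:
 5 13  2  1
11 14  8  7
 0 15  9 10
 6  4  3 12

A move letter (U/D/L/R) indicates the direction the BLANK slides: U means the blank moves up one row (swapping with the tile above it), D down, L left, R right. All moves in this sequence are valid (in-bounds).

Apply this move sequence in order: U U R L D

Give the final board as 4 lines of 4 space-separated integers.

After move 1 (U):
 5 13  2  1
 0 14  8  7
11 15  9 10
 6  4  3 12

After move 2 (U):
 0 13  2  1
 5 14  8  7
11 15  9 10
 6  4  3 12

After move 3 (R):
13  0  2  1
 5 14  8  7
11 15  9 10
 6  4  3 12

After move 4 (L):
 0 13  2  1
 5 14  8  7
11 15  9 10
 6  4  3 12

After move 5 (D):
 5 13  2  1
 0 14  8  7
11 15  9 10
 6  4  3 12

Answer:  5 13  2  1
 0 14  8  7
11 15  9 10
 6  4  3 12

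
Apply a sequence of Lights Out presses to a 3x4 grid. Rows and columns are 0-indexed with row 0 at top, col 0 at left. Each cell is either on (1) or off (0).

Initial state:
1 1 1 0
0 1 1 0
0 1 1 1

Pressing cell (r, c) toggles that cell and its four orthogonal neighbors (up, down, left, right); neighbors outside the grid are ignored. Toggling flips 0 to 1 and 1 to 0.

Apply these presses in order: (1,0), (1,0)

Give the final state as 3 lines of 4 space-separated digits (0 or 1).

After press 1 at (1,0):
0 1 1 0
1 0 1 0
1 1 1 1

After press 2 at (1,0):
1 1 1 0
0 1 1 0
0 1 1 1

Answer: 1 1 1 0
0 1 1 0
0 1 1 1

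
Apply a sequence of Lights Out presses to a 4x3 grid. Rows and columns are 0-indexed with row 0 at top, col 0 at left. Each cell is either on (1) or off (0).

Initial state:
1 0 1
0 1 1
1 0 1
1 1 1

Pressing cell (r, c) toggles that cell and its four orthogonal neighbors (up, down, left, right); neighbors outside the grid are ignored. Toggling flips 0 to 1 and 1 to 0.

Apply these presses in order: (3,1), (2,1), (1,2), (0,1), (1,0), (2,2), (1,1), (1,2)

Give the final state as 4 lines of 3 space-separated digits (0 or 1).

After press 1 at (3,1):
1 0 1
0 1 1
1 1 1
0 0 0

After press 2 at (2,1):
1 0 1
0 0 1
0 0 0
0 1 0

After press 3 at (1,2):
1 0 0
0 1 0
0 0 1
0 1 0

After press 4 at (0,1):
0 1 1
0 0 0
0 0 1
0 1 0

After press 5 at (1,0):
1 1 1
1 1 0
1 0 1
0 1 0

After press 6 at (2,2):
1 1 1
1 1 1
1 1 0
0 1 1

After press 7 at (1,1):
1 0 1
0 0 0
1 0 0
0 1 1

After press 8 at (1,2):
1 0 0
0 1 1
1 0 1
0 1 1

Answer: 1 0 0
0 1 1
1 0 1
0 1 1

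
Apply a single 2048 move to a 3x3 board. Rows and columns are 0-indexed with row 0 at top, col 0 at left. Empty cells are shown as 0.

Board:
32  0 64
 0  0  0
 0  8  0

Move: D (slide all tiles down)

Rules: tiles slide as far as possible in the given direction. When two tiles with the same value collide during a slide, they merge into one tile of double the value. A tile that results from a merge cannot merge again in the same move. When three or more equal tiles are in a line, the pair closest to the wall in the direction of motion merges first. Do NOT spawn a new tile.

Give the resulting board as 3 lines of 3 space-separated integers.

Slide down:
col 0: [32, 0, 0] -> [0, 0, 32]
col 1: [0, 0, 8] -> [0, 0, 8]
col 2: [64, 0, 0] -> [0, 0, 64]

Answer:  0  0  0
 0  0  0
32  8 64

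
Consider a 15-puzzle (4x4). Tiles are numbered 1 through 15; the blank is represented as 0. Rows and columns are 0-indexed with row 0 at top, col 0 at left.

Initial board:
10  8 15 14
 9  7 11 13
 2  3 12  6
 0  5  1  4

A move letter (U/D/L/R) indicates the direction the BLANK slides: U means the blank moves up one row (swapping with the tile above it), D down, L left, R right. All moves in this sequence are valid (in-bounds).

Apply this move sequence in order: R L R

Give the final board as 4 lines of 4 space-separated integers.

Answer: 10  8 15 14
 9  7 11 13
 2  3 12  6
 5  0  1  4

Derivation:
After move 1 (R):
10  8 15 14
 9  7 11 13
 2  3 12  6
 5  0  1  4

After move 2 (L):
10  8 15 14
 9  7 11 13
 2  3 12  6
 0  5  1  4

After move 3 (R):
10  8 15 14
 9  7 11 13
 2  3 12  6
 5  0  1  4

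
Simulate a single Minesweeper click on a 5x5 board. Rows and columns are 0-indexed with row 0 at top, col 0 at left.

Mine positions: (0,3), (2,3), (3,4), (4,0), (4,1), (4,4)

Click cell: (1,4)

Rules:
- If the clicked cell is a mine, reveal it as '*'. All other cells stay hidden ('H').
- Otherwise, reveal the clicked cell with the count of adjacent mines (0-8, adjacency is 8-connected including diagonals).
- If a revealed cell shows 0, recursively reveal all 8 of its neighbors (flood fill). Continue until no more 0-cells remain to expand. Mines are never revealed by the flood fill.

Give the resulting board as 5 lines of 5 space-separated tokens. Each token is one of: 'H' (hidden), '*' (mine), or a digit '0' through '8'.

H H H H H
H H H H 2
H H H H H
H H H H H
H H H H H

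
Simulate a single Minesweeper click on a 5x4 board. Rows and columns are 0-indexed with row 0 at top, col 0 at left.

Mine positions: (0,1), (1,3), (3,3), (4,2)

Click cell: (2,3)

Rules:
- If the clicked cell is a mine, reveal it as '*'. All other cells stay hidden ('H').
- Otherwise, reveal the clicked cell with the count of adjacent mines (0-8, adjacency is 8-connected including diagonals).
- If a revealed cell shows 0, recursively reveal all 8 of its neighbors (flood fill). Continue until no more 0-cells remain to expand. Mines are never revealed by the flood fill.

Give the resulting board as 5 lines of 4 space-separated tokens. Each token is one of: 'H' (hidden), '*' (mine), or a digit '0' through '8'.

H H H H
H H H H
H H H 2
H H H H
H H H H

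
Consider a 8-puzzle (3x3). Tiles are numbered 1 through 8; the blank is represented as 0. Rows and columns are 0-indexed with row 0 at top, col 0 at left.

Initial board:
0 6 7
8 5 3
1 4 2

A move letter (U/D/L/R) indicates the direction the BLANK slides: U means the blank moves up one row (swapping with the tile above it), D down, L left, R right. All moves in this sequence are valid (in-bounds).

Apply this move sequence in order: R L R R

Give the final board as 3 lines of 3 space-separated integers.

Answer: 6 7 0
8 5 3
1 4 2

Derivation:
After move 1 (R):
6 0 7
8 5 3
1 4 2

After move 2 (L):
0 6 7
8 5 3
1 4 2

After move 3 (R):
6 0 7
8 5 3
1 4 2

After move 4 (R):
6 7 0
8 5 3
1 4 2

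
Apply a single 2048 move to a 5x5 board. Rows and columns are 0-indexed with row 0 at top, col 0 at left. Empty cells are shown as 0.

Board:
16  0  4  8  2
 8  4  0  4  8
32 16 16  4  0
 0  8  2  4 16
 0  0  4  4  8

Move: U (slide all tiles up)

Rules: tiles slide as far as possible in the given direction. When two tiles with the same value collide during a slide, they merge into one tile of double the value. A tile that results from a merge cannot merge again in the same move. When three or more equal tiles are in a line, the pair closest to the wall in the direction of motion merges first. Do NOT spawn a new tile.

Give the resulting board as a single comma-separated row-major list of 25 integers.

Answer: 16, 4, 4, 8, 2, 8, 16, 16, 8, 8, 32, 8, 2, 8, 16, 0, 0, 4, 0, 8, 0, 0, 0, 0, 0

Derivation:
Slide up:
col 0: [16, 8, 32, 0, 0] -> [16, 8, 32, 0, 0]
col 1: [0, 4, 16, 8, 0] -> [4, 16, 8, 0, 0]
col 2: [4, 0, 16, 2, 4] -> [4, 16, 2, 4, 0]
col 3: [8, 4, 4, 4, 4] -> [8, 8, 8, 0, 0]
col 4: [2, 8, 0, 16, 8] -> [2, 8, 16, 8, 0]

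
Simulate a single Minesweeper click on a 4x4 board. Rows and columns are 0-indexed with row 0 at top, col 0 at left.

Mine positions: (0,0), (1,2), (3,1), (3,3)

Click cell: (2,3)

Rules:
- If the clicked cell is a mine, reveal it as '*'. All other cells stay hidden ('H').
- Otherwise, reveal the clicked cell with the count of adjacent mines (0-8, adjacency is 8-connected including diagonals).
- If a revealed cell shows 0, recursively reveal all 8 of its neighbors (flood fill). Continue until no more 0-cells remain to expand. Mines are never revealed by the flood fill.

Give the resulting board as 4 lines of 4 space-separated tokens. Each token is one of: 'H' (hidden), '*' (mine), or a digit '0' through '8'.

H H H H
H H H H
H H H 2
H H H H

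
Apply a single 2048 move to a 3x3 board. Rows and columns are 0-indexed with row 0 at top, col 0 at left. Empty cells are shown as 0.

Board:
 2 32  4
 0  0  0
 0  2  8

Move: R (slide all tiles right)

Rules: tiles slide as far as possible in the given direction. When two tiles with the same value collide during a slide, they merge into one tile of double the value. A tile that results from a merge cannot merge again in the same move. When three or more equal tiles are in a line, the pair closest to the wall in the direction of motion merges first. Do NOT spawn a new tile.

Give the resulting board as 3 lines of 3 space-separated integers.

Slide right:
row 0: [2, 32, 4] -> [2, 32, 4]
row 1: [0, 0, 0] -> [0, 0, 0]
row 2: [0, 2, 8] -> [0, 2, 8]

Answer:  2 32  4
 0  0  0
 0  2  8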